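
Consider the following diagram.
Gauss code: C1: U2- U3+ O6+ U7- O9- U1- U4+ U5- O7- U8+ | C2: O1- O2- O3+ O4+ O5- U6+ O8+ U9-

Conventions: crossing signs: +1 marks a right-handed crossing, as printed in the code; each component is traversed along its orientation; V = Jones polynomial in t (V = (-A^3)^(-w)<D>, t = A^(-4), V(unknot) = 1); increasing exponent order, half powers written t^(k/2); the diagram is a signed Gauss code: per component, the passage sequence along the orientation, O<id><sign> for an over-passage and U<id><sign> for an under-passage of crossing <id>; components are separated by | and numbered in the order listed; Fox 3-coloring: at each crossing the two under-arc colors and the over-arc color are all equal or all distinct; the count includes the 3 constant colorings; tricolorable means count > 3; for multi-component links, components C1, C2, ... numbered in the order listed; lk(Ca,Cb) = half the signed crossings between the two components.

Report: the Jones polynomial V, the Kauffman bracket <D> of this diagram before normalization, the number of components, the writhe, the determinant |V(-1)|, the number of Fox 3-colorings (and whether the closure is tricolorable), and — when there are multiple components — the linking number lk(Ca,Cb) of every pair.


Jones polynomial: V(t) = t^(-7/2) - 2t^(-5/2) + t^(-3/2) - 2t^(-1/2) + t^(1/2) - t^(3/2)
<D> = A^-9 - A^-5 + 2A^-1 - A^3 + 2A^7 - A^11; writhe -1
components 2, writhe -1 (9 crossings)
linking number lk(C1,C2) = 0
3-colorings: 3 of 3^9, det 8 — not tricolorable
note: the 1 component pair carries total linking 0


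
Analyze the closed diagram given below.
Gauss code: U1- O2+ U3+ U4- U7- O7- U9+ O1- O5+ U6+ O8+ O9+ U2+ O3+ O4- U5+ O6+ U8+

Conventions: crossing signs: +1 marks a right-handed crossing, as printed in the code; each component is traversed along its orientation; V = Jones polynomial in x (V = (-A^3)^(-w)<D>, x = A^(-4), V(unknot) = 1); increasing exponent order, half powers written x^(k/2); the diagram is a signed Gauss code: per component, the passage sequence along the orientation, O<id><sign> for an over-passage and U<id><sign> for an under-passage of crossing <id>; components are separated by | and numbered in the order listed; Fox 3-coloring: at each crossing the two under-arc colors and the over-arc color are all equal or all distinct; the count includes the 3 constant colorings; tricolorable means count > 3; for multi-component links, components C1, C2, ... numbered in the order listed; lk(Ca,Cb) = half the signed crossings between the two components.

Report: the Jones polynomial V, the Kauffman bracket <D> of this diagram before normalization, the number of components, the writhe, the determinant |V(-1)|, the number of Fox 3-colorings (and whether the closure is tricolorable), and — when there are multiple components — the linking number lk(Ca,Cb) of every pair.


V = x - x^2 + 2x^3 - x^4 + x^5 - x^6
<D> = A^-15 - A^-11 + A^-7 - 2A^-3 + A - A^5 (w = +3)
1 component over 9 crossings, w = +3
3 Fox colorings among 3^9, |V(-1)| = 7: not tricolorable
why: det 7 = |V(-1)|; not divisible by 3, so not tricolorable


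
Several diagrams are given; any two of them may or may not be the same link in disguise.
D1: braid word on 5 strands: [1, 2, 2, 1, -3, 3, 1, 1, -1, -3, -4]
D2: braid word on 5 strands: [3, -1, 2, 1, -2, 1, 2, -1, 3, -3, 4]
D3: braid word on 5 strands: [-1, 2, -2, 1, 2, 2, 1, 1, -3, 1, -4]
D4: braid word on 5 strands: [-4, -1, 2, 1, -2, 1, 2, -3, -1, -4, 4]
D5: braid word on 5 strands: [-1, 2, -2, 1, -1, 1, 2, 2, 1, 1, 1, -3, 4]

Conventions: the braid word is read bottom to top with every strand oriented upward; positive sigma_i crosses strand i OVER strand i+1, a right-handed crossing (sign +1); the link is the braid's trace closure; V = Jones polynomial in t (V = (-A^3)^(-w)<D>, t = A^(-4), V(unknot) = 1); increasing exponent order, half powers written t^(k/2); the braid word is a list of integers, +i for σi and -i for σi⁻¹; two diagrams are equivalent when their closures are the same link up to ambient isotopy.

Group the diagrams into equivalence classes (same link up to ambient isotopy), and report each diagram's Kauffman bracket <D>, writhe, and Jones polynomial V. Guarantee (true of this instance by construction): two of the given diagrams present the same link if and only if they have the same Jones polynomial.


equivalence classes: {D1, D3, D5} | {D2, D4}
D1 (bracket -A^-17 + A^-13 - A^-9 + 2A^-5 + A^3; 11 crossings at w = +3): V = -t^(3/2) - 2t^(7/2) + t^(9/2) - t^(11/2) + t^(13/2)
D2 (bracket A^-5 + A^3 + A^11 - A^15; 11 crossings at w = +3): V = t^(-3/2) - t^(-1/2) - t^(3/2) - t^(7/2)
V(D3) = -t^(3/2) - 2t^(7/2) + t^(9/2) - t^(11/2) + t^(13/2)  (w +3, c 11, <D> = -A^-17 + A^-13 - A^-9 + 2A^-5 + A^3)
V(D4) = t^(-3/2) - t^(-1/2) - t^(3/2) - t^(7/2)  (w -1, c 11, <D> = A^-17 + A^-9 + A^-1 - A^3)
D5 (bracket -A^-11 + A^-7 - A^-3 + 2A + A^9; 13 crossings at w = +5): V = -t^(3/2) - 2t^(7/2) + t^(9/2) - t^(11/2) + t^(13/2)
key observation: comparing 5 Jones polynomials yields 2 groups


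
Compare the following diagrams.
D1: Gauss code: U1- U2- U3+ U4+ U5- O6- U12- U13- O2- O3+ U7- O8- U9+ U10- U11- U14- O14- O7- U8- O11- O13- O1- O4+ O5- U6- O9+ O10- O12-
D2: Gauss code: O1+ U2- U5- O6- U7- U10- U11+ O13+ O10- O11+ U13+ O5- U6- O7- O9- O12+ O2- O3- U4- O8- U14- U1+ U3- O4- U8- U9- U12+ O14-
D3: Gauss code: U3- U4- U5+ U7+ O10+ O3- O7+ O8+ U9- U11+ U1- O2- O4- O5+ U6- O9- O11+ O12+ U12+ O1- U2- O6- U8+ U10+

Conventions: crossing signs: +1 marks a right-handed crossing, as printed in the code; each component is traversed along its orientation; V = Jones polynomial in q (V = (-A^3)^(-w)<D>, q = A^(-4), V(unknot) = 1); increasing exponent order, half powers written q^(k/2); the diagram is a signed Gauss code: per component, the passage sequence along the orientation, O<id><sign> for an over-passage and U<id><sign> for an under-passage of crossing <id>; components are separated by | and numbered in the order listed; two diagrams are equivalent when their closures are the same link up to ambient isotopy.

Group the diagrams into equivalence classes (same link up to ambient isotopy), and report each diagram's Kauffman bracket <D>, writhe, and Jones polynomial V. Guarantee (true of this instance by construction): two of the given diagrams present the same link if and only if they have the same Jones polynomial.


classes: {D1, D2} | {D3}
V(D1) = q^-8 - 2q^-7 + q^-6 - 2q^-5 + 2q^-4 + q^-2  [14 crossings, <D> = A^-16 + 2A^-8 - 2A^-4 + 1 - 2A^4 + A^8, w = -8]
V(D2) = q^-8 - 2q^-7 + q^-6 - 2q^-5 + 2q^-4 + q^-2  [14 crossings, <D> = A^-10 + 2A^-2 - 2A^2 + A^6 - 2A^10 + A^14, w = -6]
V(D3) = -q^-4 + q^-3 + q^-1  (w 0, c 12, <D> = A^4 + A^12 - A^16)
insight: comparing 3 Jones polynomials yields 2 groups


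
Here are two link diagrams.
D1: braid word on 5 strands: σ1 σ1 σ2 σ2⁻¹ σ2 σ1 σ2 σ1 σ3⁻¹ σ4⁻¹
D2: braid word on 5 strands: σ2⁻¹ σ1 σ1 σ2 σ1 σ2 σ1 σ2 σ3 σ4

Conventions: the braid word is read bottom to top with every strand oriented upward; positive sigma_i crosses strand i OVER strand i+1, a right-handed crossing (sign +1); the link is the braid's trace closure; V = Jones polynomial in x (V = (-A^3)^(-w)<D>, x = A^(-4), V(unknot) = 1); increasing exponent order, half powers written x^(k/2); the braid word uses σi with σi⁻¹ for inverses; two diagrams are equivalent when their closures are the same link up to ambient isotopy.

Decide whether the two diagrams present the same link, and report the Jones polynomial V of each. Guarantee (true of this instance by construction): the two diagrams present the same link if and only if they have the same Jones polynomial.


equivalent: yes
D1 (bracket -A^-16 + A^-12 - A^-8 + A^-4 + A^4; 10 crossings at w = +4): V = x^2 + x^4 - x^5 + x^6 - x^7
D2 (bracket -A^-4 + 1 - A^4 + A^8 + A^16; 10 crossings at w = +8): V = x^2 + x^4 - x^5 + x^6 - x^7
key observation: all 2 diagrams share one V(x), hence one class


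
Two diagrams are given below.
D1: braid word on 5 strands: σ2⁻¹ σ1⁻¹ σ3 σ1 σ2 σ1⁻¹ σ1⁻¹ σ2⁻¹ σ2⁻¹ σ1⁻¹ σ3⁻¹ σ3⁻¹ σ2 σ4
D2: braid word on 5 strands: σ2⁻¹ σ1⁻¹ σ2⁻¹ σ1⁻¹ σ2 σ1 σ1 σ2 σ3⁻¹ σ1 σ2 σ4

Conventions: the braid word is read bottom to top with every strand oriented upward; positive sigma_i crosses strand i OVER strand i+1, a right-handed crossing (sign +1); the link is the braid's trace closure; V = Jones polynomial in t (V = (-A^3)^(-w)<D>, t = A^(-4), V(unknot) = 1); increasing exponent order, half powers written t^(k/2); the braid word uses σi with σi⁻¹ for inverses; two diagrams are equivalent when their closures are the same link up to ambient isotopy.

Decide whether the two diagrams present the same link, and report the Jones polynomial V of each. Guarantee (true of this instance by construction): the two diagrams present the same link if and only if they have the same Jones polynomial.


equivalent: no
D1 (bracket A^-8 - A^-4 + 2 - A^4 + A^8 - A^12; 14 crossings at w = -4): V = -t^-6 + t^-5 - t^-4 + 2t^-3 - t^-2 + t^-1
V(D2) = 1  [12 crossings, <D> = A^6, w = +2]
observation: 2 values of V(t) split the 2 diagrams


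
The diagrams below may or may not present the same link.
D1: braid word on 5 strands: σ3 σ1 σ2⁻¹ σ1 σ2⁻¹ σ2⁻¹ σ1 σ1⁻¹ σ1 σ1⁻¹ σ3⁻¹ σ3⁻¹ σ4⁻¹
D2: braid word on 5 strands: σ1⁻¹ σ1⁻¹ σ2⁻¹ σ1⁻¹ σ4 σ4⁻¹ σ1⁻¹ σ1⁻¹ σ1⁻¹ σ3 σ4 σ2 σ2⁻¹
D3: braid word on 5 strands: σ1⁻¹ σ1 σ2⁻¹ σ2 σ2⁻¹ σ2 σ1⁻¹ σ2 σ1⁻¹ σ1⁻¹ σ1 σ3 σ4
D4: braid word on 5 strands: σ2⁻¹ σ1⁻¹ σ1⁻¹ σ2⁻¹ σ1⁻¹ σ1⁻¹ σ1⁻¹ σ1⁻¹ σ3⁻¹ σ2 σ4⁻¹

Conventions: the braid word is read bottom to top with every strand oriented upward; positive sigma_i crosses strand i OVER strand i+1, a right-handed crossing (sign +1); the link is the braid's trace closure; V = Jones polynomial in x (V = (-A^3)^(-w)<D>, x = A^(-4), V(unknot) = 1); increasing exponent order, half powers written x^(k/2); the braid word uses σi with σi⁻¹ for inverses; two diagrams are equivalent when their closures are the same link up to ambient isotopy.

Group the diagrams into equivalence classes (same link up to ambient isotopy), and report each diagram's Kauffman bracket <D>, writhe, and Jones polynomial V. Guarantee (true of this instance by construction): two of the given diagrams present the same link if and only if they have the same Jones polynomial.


grouping into links: {D1} | {D2, D4} | {D3}
V(D1) = x^(-7/2) - 2x^(-5/2) + x^(-3/2) - 2x^(-1/2) + x^(1/2) - x^(3/2)  (w -3, c 13, <D> = A^-15 - A^-11 + 2A^-7 - A^-3 + 2A - A^5)
D2 (bracket A^-5 + A^3 - A^7 + A^11 - A^15 + A^19; 13 crossings at w = -5): V = -x^(-17/2) + x^(-15/2) - x^(-13/2) + x^(-11/2) - x^(-9/2) - x^(-5/2)
V(D3) = -x^(-5/2) - x^(-1/2)  [13 crossings, <D> = A^5 + A^13, w = +1]
D4 (bracket A^-17 + A^-9 - A^-5 + A^-1 - A^3 + A^7; 11 crossings at w = -9): V = -x^(-17/2) + x^(-15/2) - x^(-13/2) + x^(-11/2) - x^(-9/2) - x^(-5/2)
key observation: 3 classes among 4 diagrams; unequal V(x) rules out equality


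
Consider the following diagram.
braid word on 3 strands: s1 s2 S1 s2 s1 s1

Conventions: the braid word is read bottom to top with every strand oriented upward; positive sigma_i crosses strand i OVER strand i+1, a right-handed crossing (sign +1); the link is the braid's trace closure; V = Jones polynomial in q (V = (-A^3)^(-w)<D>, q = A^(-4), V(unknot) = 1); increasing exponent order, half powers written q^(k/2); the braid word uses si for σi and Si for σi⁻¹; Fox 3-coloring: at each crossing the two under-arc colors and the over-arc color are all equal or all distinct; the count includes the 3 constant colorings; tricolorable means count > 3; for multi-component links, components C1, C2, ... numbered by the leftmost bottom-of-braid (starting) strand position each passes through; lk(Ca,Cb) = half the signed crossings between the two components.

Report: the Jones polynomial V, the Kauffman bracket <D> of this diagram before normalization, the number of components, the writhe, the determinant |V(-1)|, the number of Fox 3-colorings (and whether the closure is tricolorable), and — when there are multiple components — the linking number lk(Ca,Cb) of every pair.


V(q) = q - q^2 + 2q^3 - q^4 + q^5 - q^6
bracket: -A^-12 + A^-8 - A^-4 + 2 - A^4 + A^8, w = +4
1 component, writhe +4, over 6 crossings
det 7, colorings 3 of 3^6 — not tricolorable
observation: w = +4 (over 6 crossings) is diagram-only; (-A^3)^(-4) removes it from V


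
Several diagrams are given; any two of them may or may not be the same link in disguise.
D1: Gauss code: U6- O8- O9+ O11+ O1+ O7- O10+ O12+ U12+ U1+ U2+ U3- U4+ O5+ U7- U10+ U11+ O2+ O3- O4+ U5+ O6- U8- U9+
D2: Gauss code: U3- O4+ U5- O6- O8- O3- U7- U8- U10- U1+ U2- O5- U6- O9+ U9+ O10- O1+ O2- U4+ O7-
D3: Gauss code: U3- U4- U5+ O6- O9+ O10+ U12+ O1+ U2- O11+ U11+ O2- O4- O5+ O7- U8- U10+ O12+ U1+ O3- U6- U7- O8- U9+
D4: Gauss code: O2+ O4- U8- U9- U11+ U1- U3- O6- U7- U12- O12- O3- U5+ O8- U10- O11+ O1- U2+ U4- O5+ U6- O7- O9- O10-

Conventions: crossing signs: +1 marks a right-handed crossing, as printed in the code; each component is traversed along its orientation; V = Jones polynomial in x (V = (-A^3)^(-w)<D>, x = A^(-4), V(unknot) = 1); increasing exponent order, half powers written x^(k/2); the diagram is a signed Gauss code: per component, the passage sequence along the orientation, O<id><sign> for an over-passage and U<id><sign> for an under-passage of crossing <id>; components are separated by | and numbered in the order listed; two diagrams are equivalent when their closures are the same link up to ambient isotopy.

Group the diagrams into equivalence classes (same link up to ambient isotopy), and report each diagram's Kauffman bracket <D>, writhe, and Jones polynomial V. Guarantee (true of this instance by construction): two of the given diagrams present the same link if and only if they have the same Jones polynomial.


equivalence classes: {D1} | {D2, D4} | {D3}
D1 (bracket -A^-4 + 1 + A^8; 12 crossings at w = +4): V = x + x^3 - x^4
D2 (bracket A^-8 - A^-4 + 2 - A^4 + A^8 - A^12; 10 crossings at w = -4): V = -x^-6 + x^-5 - x^-4 + 2x^-3 - x^-2 + x^-1
V(D3) = -x^-3 + 2x^-2 - 2x^-1 + 3 - 2x + 2x^2 - x^3  (w 0, c 12, <D> = -A^-12 + 2A^-8 - 2A^-4 + 3 - 2A^4 + 2A^8 - A^12)
V(D4) = -x^-6 + x^-5 - x^-4 + 2x^-3 - x^-2 + x^-1  (w -6, c 12, <D> = A^-14 - A^-10 + 2A^-6 - A^-2 + A^2 - A^6)
key observation: comparing 4 Jones polynomials yields 3 groups


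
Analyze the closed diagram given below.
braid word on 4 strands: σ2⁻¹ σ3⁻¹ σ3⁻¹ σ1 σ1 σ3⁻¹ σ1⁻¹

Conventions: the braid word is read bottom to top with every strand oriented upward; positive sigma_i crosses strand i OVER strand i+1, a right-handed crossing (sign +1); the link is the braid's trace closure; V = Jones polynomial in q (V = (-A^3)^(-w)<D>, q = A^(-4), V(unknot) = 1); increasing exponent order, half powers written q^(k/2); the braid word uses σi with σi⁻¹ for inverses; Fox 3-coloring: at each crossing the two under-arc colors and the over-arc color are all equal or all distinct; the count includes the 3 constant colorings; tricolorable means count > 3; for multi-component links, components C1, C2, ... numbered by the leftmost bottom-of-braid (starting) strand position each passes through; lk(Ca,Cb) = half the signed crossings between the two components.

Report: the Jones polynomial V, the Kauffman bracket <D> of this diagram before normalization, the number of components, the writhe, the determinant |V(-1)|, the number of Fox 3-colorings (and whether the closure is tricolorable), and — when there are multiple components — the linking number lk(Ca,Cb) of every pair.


V = -q^-4 + q^-3 + q^-1
<D> = -A^-5 - A^3 + A^7 (w = -3)
1 component over 7 crossings, w = -3
9 Fox colorings among 3^7, |V(-1)| = 3: tricolorable
why: the span of V is 3, forcing >= 3 crossings in any diagram


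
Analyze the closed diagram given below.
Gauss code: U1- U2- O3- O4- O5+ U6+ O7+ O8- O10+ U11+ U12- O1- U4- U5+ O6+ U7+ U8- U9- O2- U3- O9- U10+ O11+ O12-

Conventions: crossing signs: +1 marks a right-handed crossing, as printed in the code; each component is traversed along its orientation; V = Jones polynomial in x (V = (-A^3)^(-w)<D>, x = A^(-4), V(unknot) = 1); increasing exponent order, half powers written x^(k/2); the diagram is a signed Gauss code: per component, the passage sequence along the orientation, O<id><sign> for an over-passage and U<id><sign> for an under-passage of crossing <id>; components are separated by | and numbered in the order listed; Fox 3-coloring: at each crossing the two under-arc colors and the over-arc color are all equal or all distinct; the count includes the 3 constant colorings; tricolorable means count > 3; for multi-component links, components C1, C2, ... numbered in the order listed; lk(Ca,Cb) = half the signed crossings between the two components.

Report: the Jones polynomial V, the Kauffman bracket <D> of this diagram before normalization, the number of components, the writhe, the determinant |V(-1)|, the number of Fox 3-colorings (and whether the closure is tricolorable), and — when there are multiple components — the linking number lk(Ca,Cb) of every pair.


Jones polynomial: V(x) = -x^-4 + x^-3 + x^-1
<D> = A^-2 + A^6 - A^10; writhe -2
components 1, writhe -2 (12 crossings)
3-colorings: 9 of 3^12, det 3 — tricolorable
note: V spans 3 powers of x: at least 3 crossings in any diagram


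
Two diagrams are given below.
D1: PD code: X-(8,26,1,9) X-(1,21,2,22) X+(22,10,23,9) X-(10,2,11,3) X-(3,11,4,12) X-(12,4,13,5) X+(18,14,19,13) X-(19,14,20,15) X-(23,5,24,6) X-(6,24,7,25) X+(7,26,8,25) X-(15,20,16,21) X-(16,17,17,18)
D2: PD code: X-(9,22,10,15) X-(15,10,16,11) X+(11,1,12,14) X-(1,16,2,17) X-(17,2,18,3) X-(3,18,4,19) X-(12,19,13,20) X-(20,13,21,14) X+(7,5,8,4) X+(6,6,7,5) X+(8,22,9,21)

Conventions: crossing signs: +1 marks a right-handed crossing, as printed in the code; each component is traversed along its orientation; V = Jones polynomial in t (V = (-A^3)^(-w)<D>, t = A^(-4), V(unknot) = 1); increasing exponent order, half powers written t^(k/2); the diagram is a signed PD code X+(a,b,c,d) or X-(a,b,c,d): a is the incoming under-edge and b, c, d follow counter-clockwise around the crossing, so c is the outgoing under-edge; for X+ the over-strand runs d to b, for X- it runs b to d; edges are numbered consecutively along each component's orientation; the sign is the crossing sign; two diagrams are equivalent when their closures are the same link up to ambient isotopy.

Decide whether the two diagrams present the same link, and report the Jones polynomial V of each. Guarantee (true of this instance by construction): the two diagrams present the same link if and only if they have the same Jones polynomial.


same link: yes
V(D1) = -t^(-15/2) + t^(-13/2) - 2t^(-11/2) + 2t^(-9/2) - 2t^(-7/2) + t^(-5/2) - t^(-3/2)  [13 crossings, <D> = A^-15 - A^-11 + 2A^-7 - 2A^-3 + 2A - A^5 + A^9, w = -7]
V(D2) = -t^(-15/2) + t^(-13/2) - 2t^(-11/2) + 2t^(-9/2) - 2t^(-7/2) + t^(-5/2) - t^(-3/2)  (w -3, c 11, <D> = A^-3 - A + 2A^5 - 2A^9 + 2A^13 - A^17 + A^21)
note: from 13 to 11 crossings by R-moves: one link, two diagrams


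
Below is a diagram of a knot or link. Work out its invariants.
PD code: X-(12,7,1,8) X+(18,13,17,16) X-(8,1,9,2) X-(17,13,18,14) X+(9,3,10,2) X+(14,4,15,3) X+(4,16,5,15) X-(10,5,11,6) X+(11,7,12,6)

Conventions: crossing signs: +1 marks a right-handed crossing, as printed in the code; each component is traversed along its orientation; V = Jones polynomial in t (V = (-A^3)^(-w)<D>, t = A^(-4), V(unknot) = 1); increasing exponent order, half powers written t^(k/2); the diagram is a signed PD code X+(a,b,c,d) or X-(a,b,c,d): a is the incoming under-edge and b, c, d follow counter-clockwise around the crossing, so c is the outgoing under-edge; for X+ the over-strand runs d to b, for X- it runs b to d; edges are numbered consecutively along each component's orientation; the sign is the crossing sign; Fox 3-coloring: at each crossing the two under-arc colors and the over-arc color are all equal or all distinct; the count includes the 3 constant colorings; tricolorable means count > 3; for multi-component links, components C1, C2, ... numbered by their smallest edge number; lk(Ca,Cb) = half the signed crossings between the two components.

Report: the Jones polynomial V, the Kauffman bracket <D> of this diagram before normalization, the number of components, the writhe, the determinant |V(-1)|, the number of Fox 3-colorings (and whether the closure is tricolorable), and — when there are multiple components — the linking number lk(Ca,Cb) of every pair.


V = 1 + t + t^2 + t^3
<D> = -A^-9 - A^-5 - A^-1 - A^3 (w = +1)
3 components over 9 crossings, w = +1
lk(C1,C2): +1
lk(C1,C3) = 0
linking number lk(C2,C3) = 0
9 Fox colorings among 3^9, |V(-1)| = 0: tricolorable
why: |V(-1)| = 0: so tricolorable, since 3 divides 0


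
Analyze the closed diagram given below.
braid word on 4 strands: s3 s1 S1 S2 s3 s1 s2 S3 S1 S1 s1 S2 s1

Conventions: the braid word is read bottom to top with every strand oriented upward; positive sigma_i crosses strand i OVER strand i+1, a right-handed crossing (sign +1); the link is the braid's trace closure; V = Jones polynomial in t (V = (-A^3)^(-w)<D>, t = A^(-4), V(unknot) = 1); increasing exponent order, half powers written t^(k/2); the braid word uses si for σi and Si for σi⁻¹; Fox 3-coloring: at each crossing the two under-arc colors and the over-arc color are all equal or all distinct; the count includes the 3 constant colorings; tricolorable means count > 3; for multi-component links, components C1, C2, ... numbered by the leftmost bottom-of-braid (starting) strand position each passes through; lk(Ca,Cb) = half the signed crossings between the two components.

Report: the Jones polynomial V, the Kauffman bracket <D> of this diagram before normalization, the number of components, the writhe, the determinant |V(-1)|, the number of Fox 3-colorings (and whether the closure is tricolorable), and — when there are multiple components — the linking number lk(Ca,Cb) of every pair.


Jones polynomial: V(t) = t^-2 - t^-1 + 2 - 2t + t^2 - t^3 + t^4
<D> = -A^-13 + A^-9 - A^-5 + 2A^-1 - 2A^3 + A^7 - A^11; writhe +1
components 1, writhe +1 (13 crossings)
3-colorings: 9 of 3^13, det 9 — tricolorable
note: det 9 = |V(-1)|; divisible by 3, so tricolorable


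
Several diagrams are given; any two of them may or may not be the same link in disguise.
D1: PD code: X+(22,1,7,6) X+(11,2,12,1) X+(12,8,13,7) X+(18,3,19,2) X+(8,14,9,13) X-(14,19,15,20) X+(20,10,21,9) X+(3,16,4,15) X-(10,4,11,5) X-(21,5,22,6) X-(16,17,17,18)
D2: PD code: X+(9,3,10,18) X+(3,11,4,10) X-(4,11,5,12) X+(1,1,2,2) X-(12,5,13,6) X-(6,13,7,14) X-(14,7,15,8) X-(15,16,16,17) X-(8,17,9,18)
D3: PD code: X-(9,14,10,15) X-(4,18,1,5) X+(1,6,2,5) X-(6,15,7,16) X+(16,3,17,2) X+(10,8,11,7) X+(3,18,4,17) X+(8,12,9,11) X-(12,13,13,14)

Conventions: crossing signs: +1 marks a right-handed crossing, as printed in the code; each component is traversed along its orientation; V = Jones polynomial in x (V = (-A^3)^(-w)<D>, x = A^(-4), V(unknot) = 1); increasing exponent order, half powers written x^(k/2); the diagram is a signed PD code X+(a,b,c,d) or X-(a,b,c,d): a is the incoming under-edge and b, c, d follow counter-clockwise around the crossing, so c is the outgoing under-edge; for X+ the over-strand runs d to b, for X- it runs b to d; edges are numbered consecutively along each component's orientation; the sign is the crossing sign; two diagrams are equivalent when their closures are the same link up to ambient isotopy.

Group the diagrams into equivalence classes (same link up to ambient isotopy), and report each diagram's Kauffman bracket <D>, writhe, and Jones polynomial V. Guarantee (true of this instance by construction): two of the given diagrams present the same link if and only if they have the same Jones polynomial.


classes: {D1} | {D2} | {D3}
V(D1) = -x^(3/2) - 2x^(7/2) + x^(9/2) - x^(11/2) + x^(13/2)  [11 crossings, <D> = -A^-17 + A^-13 - A^-9 + 2A^-5 + A^3, w = +3]
V(D2) = x^(-9/2) - x^(-5/2) - x^(-3/2) - x^(-1/2)  (w -3, c 9, <D> = A^-7 + A^-3 + A - A^9)
V(D3) = -x^(1/2) - x^(5/2)  [9 crossings, <D> = A^-7 + A, w = +1]
note: 3 values of V(x) split the 3 diagrams


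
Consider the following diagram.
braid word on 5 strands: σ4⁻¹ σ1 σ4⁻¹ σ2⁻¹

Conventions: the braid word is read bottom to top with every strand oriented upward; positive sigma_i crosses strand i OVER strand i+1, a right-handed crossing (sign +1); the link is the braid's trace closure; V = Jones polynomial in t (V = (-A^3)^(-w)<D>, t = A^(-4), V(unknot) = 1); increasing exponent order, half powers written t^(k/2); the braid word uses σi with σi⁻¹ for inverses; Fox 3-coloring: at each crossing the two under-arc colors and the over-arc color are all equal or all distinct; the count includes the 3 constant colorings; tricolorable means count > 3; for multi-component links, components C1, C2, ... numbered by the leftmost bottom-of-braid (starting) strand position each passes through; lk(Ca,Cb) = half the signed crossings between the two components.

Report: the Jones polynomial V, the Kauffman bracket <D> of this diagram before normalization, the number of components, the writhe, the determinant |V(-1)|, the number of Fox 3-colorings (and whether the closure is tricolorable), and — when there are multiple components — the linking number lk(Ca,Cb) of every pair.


V(t) = t^-3 + t^-2 + t^-1 + 1
bracket: A^-6 + A^-2 + A^2 + A^6, w = -2
3 components, writhe -2, over 4 crossings
lk(C1,C2) = 0
linking number lk(C1,C3) = 0
lk(C2,C3): -1
det 0, colorings 9 of 3^4 — tricolorable
observation: summing lk over 3 pairs gives -1


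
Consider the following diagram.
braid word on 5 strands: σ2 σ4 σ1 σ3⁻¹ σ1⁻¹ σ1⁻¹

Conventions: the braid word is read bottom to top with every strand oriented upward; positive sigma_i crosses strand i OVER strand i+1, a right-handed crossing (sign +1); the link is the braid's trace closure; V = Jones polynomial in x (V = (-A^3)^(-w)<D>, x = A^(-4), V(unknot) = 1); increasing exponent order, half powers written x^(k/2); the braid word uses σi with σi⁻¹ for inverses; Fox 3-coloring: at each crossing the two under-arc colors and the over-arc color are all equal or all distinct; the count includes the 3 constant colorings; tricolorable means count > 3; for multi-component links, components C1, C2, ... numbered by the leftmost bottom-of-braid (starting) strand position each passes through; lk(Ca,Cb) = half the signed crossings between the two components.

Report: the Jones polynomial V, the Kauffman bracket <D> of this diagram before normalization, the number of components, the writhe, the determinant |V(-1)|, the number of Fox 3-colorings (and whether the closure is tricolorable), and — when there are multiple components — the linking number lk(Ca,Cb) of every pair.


Jones polynomial: V(x) = 1
<D> = 1; writhe 0
components 1, writhe 0 (6 crossings)
3-colorings: 3 of 3^6, det 1 — not tricolorable
note: det 1 = |V(-1)|; not divisible by 3, so not tricolorable


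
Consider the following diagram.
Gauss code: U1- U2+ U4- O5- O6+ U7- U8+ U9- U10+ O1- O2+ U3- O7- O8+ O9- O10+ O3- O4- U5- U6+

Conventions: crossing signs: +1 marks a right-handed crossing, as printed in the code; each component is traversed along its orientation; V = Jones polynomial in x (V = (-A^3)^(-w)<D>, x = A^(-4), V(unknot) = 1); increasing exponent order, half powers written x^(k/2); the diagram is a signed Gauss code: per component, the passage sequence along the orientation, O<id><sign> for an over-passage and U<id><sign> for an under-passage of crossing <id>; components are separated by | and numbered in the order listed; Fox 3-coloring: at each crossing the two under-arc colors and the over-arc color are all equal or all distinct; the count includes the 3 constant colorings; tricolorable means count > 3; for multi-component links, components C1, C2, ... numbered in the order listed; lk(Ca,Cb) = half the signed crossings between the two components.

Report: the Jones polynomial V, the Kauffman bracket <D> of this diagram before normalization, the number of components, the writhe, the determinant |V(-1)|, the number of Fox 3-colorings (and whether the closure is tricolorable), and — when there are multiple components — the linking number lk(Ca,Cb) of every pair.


Jones polynomial: V(x) = 1
<D> = A^-6; writhe -2
components 1, writhe -2 (10 crossings)
3-colorings: 3 of 3^10, det 1 — not tricolorable
note: |V(-1)| = 1: so not tricolorable, since 3 does not divide 1


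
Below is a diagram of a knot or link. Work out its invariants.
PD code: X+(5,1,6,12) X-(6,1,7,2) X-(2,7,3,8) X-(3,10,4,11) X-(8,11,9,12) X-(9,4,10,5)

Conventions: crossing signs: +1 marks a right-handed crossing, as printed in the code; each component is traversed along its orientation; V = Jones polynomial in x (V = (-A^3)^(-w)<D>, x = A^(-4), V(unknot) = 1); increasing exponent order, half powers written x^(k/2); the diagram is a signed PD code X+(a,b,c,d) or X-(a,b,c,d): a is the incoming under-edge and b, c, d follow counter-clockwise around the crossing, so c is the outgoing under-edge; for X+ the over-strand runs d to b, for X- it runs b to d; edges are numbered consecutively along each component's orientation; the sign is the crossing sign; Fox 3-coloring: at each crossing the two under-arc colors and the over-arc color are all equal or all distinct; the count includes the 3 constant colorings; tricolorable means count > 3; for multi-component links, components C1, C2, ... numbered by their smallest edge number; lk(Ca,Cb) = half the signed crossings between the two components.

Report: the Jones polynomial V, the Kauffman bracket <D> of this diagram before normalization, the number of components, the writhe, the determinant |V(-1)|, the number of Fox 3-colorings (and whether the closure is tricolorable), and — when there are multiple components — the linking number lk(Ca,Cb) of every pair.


V = -x^-4 + x^-3 + x^-1
<D> = A^-8 + 1 - A^4 (w = -4)
1 component over 6 crossings, w = -4
9 Fox colorings among 3^6, |V(-1)| = 3: tricolorable
why: V spans 3 powers of x: at least 3 crossings in any diagram


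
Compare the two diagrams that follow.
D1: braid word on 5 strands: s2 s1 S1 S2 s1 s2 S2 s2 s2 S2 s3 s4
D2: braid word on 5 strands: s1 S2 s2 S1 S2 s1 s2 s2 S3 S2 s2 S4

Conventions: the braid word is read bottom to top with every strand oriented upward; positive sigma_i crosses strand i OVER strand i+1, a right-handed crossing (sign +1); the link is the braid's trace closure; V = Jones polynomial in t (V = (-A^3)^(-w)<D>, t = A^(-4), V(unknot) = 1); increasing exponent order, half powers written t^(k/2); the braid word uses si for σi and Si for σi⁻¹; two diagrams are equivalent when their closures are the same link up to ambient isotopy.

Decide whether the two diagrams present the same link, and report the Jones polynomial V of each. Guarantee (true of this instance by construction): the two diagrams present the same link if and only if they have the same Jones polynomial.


equivalent: yes
V(D1) = 1  (w +4, c 12, <D> = A^12)
V(D2) = 1  [12 crossings, <D> = 1, w = 0]
key observation: all 2 diagrams share one V(t), hence one class


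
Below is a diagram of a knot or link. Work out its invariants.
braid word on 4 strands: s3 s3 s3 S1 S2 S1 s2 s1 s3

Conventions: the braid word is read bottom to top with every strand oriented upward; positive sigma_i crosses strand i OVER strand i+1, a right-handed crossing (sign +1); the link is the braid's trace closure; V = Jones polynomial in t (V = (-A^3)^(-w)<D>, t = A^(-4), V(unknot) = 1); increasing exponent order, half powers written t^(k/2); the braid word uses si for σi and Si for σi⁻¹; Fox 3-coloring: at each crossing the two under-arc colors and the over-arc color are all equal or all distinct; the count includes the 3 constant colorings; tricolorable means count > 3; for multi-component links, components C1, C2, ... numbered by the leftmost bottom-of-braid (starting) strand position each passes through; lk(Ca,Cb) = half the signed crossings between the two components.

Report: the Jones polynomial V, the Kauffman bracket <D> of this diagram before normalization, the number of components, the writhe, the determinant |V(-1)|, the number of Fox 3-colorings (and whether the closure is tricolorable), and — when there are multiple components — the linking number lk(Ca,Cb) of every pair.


V = t + t^2 + t^3 + t^6
<D> = -A^-15 - A^-3 - A - A^5 (w = +3)
3 components over 9 crossings, w = +3
lk(C1,C2): 0
lk(C1,C3) = 0
linking number lk(C2,C3) = +2
9 Fox colorings among 3^9, |V(-1)| = 0: tricolorable
why: |V(-1)| = 0: so tricolorable, since 3 divides 0


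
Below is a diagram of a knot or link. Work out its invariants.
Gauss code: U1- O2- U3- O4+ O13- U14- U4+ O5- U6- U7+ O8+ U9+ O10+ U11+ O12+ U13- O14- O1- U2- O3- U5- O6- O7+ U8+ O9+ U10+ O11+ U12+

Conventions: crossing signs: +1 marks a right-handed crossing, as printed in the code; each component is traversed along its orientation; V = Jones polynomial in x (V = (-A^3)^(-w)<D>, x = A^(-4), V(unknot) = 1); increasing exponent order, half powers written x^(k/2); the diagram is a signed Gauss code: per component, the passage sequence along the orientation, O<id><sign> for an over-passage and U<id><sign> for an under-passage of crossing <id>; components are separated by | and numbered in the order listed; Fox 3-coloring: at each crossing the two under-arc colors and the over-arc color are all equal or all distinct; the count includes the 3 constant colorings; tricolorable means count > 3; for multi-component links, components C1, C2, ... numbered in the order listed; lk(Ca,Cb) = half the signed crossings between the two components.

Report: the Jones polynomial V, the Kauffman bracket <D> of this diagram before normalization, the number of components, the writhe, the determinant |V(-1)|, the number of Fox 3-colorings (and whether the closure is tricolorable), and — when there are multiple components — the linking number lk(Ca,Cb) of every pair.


V(x) = x^-4 - 2x^-3 + 3x^-2 - 4x^-1 + 5 - 4x + 3x^2 - 2x^3 + x^4
bracket: A^-16 - 2A^-12 + 3A^-8 - 4A^-4 + 5 - 4A^4 + 3A^8 - 2A^12 + A^16, w = 0
1 component, writhe 0, over 14 crossings
det 25, colorings 3 of 3^14 — not tricolorable
observation: palindromic: swapping x for 1/x fixes V


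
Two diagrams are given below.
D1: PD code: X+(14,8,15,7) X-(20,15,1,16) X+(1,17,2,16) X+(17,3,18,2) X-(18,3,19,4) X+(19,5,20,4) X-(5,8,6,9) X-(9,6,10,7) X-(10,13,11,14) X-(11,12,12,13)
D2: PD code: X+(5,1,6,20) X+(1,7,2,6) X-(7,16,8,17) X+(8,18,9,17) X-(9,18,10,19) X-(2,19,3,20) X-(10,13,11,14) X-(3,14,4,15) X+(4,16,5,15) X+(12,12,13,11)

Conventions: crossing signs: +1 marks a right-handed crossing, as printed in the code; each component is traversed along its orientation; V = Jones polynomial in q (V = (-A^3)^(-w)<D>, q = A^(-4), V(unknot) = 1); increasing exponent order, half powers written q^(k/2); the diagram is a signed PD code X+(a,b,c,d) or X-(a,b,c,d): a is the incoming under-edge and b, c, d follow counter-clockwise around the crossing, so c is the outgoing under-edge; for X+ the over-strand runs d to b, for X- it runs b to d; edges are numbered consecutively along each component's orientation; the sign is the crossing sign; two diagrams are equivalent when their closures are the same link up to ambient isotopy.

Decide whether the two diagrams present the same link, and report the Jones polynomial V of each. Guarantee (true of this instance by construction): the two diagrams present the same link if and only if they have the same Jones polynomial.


equivalent: yes
D1 (bracket A^-6; 10 crossings at w = -2): V = 1
D2 (bracket 1; 10 crossings at w = 0): V = 1
key observation: Reidemeister moves carry D1 (10 crossings) to D2 (10)


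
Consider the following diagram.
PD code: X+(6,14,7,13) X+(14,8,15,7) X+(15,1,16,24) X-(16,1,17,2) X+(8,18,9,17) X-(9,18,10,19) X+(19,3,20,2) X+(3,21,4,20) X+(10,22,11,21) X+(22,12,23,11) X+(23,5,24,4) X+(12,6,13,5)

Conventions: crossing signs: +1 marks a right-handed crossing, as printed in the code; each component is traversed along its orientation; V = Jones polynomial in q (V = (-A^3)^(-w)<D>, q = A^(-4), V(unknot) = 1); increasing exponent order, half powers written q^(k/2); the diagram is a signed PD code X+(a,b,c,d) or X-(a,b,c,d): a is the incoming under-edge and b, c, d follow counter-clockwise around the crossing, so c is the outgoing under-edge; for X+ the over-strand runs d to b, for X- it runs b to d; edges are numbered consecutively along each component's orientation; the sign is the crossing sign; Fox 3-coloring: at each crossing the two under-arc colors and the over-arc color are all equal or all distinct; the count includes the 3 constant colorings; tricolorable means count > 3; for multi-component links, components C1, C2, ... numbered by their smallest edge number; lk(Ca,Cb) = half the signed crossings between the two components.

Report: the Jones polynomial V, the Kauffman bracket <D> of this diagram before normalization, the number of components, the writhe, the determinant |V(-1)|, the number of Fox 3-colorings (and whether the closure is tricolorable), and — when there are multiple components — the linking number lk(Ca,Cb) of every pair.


V = q^3 + q^5 - q^8
<D> = -A^-8 + A^4 + A^12 (w = +8)
1 component over 12 crossings, w = +8
9 Fox colorings among 3^12, |V(-1)| = 3: tricolorable
why: det 3 = |V(-1)|; divisible by 3, so tricolorable


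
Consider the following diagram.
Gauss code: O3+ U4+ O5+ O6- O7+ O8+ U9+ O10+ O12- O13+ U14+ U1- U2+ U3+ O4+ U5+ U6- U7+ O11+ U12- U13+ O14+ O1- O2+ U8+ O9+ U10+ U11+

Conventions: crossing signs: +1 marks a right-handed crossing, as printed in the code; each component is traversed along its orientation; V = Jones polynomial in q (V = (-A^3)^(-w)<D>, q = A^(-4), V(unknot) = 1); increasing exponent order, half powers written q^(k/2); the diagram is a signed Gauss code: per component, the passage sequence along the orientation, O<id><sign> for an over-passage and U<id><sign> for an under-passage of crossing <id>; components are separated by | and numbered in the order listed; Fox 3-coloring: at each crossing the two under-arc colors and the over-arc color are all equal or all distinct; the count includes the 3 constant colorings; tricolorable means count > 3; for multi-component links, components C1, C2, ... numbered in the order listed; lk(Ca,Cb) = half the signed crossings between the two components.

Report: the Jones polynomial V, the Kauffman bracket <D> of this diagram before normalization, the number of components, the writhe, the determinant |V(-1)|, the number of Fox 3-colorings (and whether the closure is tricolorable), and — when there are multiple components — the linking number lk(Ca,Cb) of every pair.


Jones polynomial: V(q) = q^3 + q^5 - q^6 + q^7 - q^8 + q^9 - q^10
<D> = -A^-16 + A^-12 - A^-8 + A^-4 - 1 + A^4 + A^12; writhe +8
components 1, writhe +8 (14 crossings)
3-colorings: 3 of 3^14, det 7 — not tricolorable
note: V spans 7 powers of q: at least 7 crossings in any diagram


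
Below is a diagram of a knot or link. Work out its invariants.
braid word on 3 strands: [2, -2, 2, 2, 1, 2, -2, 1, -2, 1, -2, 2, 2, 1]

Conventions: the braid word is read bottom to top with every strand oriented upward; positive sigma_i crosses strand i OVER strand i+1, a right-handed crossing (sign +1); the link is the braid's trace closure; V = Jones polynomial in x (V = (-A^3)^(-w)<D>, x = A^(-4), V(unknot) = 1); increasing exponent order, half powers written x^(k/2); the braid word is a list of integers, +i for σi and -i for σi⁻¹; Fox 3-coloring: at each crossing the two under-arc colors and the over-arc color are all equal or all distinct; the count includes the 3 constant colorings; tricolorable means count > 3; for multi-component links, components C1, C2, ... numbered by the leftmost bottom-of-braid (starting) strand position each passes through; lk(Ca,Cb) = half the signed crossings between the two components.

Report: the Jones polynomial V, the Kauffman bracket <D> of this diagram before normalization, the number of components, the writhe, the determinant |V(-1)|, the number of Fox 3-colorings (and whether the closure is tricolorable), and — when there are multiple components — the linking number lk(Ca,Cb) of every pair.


V(x) = x^2 + 2x^4 - 2x^5 + x^6 - 2x^7 + x^8
bracket: A^-14 - 2A^-10 + A^-6 - 2A^-2 + 2A^2 + A^10, w = +6
1 component, writhe +6, over 14 crossings
det 9, colorings 27 of 3^14 — tricolorable
observation: free reduction leaves σ2 σ2 σ1 σ1 σ2⁻¹ σ1 σ2 σ1 of the original 14 letters
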